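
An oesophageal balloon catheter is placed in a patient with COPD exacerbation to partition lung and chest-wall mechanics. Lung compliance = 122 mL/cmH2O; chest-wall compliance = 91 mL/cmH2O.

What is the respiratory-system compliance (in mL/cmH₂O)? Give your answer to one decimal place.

52.1

Lung and chest wall are elastances in series: 1/Crs = 1/CL + 1/Ccw.
1/Crs = 1/122 + 1/91 = 0.01919.
Crs = 52.11 mL/cmH2O.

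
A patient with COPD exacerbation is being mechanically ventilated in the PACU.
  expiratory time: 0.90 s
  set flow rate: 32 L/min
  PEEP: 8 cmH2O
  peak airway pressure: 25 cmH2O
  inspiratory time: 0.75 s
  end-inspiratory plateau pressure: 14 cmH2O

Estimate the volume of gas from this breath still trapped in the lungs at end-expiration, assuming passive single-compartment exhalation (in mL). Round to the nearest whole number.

208

Flow: 32 L/min ÷ 60 = 0.5333 L/s.
Vt = flow × Ti = 0.5333 L/s × 0.75 s × 1000 mL/L = 399.98 mL.
R = (PIP − Pplat)/V̇ = (25 − 14) / 0.5333 = 11.0/0.5333 = 20.626 cmH2O·s/L.
C = Vt/(Pplat − PEEP) = 399.98 / (14 − 8) = 399.98/6.0 = 66.663 mL/cmH2O.
τ = R × C = 20.626 × 0.06666 L/cmH2O = 1.375 s.
Fraction remaining = e^(−Te/τ) = e^(−0.90/1.375) = 0.5197.
Trapped volume = 399.98 × 0.5197 = 207.87 mL.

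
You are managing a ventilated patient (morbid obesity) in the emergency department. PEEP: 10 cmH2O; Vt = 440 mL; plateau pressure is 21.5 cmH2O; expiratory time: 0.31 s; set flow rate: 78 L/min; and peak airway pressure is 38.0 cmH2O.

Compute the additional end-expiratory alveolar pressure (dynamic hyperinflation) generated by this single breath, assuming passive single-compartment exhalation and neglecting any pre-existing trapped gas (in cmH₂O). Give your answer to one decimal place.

6.1

Flow: 78 L/min ÷ 60 = 1.3 L/s.
R = (PIP − Pplat)/V̇ = (38.0 − 21.5) / 1.3 = 16.5/1.3 = 12.692 cmH2O·s/L.
C = Vt/(Pplat − PEEP) = 440.0 / (21.5 − 10) = 440.0/11.5 = 38.261 mL/cmH2O.
τ = R × C = 12.692 × 0.03826 L/cmH2O = 0.4856 s.
Fraction remaining = e^(−Te/τ) = e^(−0.31/0.4856) = 0.5281; trapped volume = 440.0 × 0.5281 = 232.36 mL.
Additional alveolar pressure from trapping ≈ V_trapped / C = 232.36 / 38.261 = 6.073 cmH2O.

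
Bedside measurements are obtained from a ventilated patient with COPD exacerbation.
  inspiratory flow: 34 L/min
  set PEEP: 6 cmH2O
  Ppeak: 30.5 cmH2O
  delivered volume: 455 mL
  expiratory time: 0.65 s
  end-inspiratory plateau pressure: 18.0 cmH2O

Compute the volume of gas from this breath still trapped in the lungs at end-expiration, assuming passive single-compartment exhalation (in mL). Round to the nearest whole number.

209

Flow: 34 L/min ÷ 60 = 0.5667 L/s.
R = (PIP − Pplat)/V̇ = (30.5 − 18.0) / 0.5667 = 12.5/0.5667 = 22.058 cmH2O·s/L.
C = Vt/(Pplat − PEEP) = 455.0 / (18.0 − 6) = 455.0/12.0 = 37.917 mL/cmH2O.
τ = R × C = 22.058 × 0.03792 L/cmH2O = 0.8364 s.
Fraction remaining = e^(−Te/τ) = e^(−0.65/0.8364) = 0.4597.
Trapped volume = 455.0 × 0.4597 = 209.16 mL.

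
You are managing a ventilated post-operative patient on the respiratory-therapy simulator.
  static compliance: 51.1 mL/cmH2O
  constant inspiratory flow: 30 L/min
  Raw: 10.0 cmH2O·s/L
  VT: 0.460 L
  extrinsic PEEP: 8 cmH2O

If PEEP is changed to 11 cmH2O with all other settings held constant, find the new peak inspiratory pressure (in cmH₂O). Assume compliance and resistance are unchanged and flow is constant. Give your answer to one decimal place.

Flow: 30 L/min ÷ 60 = 0.5 L/s.
PIP = Vt/C + R·V̇ + PEEP (constant-flow equation of motion).
Only the baseline term changes: ΔPIP = ΔPEEP = 11 − 8 = 3.0 cmH2O.
Original PIP = 460/51.1 + 10.0×0.5 + 8 = 22.002 cmH2O; new PIP = 22.002 + (3.0) = 25.002 cmH2O.

25.0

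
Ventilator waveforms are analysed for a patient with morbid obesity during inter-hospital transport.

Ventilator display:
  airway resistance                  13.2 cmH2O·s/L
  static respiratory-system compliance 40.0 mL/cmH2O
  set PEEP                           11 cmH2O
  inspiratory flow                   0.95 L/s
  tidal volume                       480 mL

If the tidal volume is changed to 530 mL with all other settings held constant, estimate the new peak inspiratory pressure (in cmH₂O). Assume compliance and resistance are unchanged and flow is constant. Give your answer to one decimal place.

PIP = Vt/C + R·V̇ + PEEP (constant-flow equation of motion).
Only the elastic term changes: ΔPIP = ΔVt / C = (530 − 480) / 40.0 = 1.25 cmH2O.
Original PIP = 480/40.0 + 13.2×0.95 + 11 = 35.54 cmH2O; new PIP = 35.54 + (1.25) = 36.79 cmH2O.

36.8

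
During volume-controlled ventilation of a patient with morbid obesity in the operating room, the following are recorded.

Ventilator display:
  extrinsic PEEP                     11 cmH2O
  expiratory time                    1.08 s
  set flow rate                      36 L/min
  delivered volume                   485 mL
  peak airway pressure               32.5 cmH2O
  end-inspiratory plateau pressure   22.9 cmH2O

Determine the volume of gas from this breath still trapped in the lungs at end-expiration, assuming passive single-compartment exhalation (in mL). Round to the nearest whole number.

Flow: 36 L/min ÷ 60 = 0.6 L/s.
R = (PIP − Pplat)/V̇ = (32.5 − 22.9) / 0.6 = 9.6/0.6 = 16.0 cmH2O·s/L.
C = Vt/(Pplat − PEEP) = 485.0 / (22.9 − 11) = 485.0/11.9 = 40.756 mL/cmH2O.
τ = R × C = 16.0 × 0.04076 L/cmH2O = 0.6522 s.
Fraction remaining = e^(−Te/τ) = e^(−1.08/0.6522) = 0.1909.
Trapped volume = 485.0 × 0.1909 = 92.587 mL.

93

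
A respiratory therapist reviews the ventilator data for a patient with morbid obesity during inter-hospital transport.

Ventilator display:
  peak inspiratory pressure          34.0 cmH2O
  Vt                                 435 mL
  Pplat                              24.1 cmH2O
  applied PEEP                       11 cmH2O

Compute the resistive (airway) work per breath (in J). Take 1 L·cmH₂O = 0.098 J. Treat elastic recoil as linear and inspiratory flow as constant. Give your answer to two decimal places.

0.42

With constant inspiratory flow the resistive pressure is constant at PIP − Pplat = 34.0 − 24.1 = 9.9 cmH2O, so resistive work = 9.9 × 0.435 = 4.307 L·cmH2O.
× 0.098 J/(L·cmH2O) → 0.4221 J.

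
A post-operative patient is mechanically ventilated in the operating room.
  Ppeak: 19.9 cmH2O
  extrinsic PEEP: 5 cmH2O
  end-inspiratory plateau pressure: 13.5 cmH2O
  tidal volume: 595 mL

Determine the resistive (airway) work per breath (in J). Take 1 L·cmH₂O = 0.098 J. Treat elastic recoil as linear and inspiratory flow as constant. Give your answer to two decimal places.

0.37

With constant inspiratory flow the resistive pressure is constant at PIP − Pplat = 19.9 − 13.5 = 6.4 cmH2O, so resistive work = 6.4 × 0.595 = 3.808 L·cmH2O.
× 0.098 J/(L·cmH2O) → 0.3732 J.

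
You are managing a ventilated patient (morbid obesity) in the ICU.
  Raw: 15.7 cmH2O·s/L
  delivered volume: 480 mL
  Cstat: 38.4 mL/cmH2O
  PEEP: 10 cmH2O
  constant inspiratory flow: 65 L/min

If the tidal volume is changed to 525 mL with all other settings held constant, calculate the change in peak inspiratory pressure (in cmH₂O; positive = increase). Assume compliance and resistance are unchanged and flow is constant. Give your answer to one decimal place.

PIP = Vt/C + R·V̇ + PEEP (constant-flow equation of motion).
Only the elastic term changes: ΔPIP = ΔVt / C = (525 − 480) / 38.4 = 1.172 cmH2O.

1.2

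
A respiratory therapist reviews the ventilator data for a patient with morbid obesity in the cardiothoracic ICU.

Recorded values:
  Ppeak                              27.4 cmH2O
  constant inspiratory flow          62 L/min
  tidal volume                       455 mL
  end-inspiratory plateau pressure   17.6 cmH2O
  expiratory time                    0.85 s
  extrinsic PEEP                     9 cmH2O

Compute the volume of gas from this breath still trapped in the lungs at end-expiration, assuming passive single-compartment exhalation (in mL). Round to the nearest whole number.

84

Flow: 62 L/min ÷ 60 = 1.0333 L/s.
R = (PIP − Pplat)/V̇ = (27.4 − 17.6) / 1.0333 = 9.8/1.0333 = 9.484 cmH2O·s/L.
C = Vt/(Pplat − PEEP) = 455.0 / (17.6 − 9) = 455.0/8.6 = 52.907 mL/cmH2O.
τ = R × C = 9.484 × 0.05291 L/cmH2O = 0.5018 s.
Fraction remaining = e^(−Te/τ) = e^(−0.85/0.5018) = 0.1838.
Trapped volume = 455.0 × 0.1838 = 83.629 mL.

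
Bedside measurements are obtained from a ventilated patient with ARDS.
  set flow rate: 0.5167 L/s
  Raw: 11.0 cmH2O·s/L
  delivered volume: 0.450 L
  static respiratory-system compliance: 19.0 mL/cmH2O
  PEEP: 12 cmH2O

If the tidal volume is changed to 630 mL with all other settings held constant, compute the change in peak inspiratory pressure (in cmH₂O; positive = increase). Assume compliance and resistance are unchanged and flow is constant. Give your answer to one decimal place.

PIP = Vt/C + R·V̇ + PEEP (constant-flow equation of motion).
Only the elastic term changes: ΔPIP = ΔVt / C = (630 − 450) / 19.0 = 9.474 cmH2O.

9.5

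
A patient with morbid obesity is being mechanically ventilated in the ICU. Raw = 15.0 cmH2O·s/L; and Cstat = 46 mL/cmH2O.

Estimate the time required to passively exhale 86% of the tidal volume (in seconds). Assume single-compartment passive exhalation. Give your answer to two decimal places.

τ = R × C = 15.0 × 46 mL/cmH2O = 15.0 × 0.046 L/cmH2O = 0.69 s.
Exhaled fraction f = 1 − e^(−t/τ) → t = −τ·ln(1 − f) = −0.69·ln(0.14) = 1.357 s.

1.36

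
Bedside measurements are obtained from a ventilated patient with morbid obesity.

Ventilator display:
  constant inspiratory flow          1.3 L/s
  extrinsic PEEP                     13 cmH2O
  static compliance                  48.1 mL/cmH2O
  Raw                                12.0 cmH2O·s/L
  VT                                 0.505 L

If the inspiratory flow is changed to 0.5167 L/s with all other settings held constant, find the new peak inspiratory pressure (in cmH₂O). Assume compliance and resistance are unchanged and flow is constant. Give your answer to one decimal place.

29.7

PIP = Vt/C + R·V̇ + PEEP (constant-flow equation of motion).
Only the resistive term changes: ΔPIP = R × ΔV̇ = 12.0 × (0.5167 − 1.3) = 12.0 × -0.7833 = -9.4 cmH2O.
Original PIP = 505/48.1 + 12.0×1.3 + 13 = 39.099 cmH2O; new PIP = 39.099 + (-9.4) = 29.699 cmH2O.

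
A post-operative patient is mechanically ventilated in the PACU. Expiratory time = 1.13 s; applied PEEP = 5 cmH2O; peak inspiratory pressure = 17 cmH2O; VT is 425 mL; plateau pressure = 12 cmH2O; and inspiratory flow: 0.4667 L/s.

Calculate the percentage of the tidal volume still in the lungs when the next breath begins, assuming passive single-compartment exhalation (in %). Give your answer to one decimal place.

17.6

R = (PIP − Pplat)/V̇ = (17 − 12) / 0.4667 = 5.0/0.4667 = 10.714 cmH2O·s/L.
C = Vt/(Pplat − PEEP) = 425.0 / (12 − 5) = 425.0/7.0 = 60.714 mL/cmH2O.
τ = R × C = 10.714 × 0.06071 L/cmH2O = 0.6504 s.
Fraction remaining at end-expiration = e^(−Te/τ) = e^(−1.13/0.6504) = 0.176 → 17.6%.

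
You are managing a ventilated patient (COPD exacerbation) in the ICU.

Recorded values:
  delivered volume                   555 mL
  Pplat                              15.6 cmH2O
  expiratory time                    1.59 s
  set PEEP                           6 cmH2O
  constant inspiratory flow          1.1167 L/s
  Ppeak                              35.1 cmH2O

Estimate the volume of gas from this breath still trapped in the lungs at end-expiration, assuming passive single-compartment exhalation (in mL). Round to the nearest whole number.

115

R = (PIP − Pplat)/V̇ = (35.1 − 15.6) / 1.1167 = 19.5/1.1167 = 17.462 cmH2O·s/L.
C = Vt/(Pplat − PEEP) = 555.0 / (15.6 − 6) = 555.0/9.6 = 57.813 mL/cmH2O.
τ = R × C = 17.462 × 0.05781 L/cmH2O = 1.009 s.
Fraction remaining = e^(−Te/τ) = e^(−1.59/1.009) = 0.2068.
Trapped volume = 555.0 × 0.2068 = 114.77 mL.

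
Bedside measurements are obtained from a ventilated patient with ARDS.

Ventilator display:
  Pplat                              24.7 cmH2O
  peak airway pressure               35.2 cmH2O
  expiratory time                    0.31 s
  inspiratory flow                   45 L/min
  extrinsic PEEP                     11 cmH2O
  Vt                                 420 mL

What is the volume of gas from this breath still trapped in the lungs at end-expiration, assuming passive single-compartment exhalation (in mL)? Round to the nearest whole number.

204

Flow: 45 L/min ÷ 60 = 0.75 L/s.
R = (PIP − Pplat)/V̇ = (35.2 − 24.7) / 0.75 = 10.5/0.75 = 14.0 cmH2O·s/L.
C = Vt/(Pplat − PEEP) = 420.0 / (24.7 − 11) = 420.0/13.7 = 30.657 mL/cmH2O.
τ = R × C = 14.0 × 0.03066 L/cmH2O = 0.4292 s.
Fraction remaining = e^(−Te/τ) = e^(−0.31/0.4292) = 0.4856.
Trapped volume = 420.0 × 0.4856 = 203.95 mL.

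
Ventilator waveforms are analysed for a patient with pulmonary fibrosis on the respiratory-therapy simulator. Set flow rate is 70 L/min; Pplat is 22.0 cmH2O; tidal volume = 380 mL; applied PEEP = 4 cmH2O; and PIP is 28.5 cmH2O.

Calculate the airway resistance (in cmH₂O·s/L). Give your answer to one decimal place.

Flow: 70 L/min ÷ 60 = 1.1667 L/s.
Raw = (PIP − Pplat) / flow = (28.5 − 22.0) / 1.1667 = 6.5 / 1.1667 = 5.571 cmH2O·s/L.

5.6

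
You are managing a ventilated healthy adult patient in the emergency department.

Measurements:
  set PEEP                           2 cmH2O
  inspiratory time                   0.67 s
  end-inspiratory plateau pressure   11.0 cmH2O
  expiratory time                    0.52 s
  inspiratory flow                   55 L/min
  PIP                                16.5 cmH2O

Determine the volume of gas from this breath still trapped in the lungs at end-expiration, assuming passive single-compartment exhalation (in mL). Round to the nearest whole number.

172

Flow: 55 L/min ÷ 60 = 0.9167 L/s.
Vt = flow × Ti = 0.9167 L/s × 0.67 s × 1000 mL/L = 614.19 mL.
R = (PIP − Pplat)/V̇ = (16.5 − 11.0) / 0.9167 = 5.5/0.9167 = 6.0 cmH2O·s/L.
C = Vt/(Pplat − PEEP) = 614.19 / (11.0 − 2) = 614.19/9.0 = 68.243 mL/cmH2O.
τ = R × C = 6.0 × 0.06824 L/cmH2O = 0.4094 s.
Fraction remaining = e^(−Te/τ) = e^(−0.52/0.4094) = 0.2808.
Trapped volume = 614.19 × 0.2808 = 172.46 mL.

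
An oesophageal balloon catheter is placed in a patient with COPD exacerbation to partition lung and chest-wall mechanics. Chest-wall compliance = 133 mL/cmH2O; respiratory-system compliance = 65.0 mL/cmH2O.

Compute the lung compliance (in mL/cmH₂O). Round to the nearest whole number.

127

1/CL = 1/Crs − 1/Ccw.
1/CL = 1/65.0 − 1/133 = 0.007866.
CL = 127.13 mL/cmH2O.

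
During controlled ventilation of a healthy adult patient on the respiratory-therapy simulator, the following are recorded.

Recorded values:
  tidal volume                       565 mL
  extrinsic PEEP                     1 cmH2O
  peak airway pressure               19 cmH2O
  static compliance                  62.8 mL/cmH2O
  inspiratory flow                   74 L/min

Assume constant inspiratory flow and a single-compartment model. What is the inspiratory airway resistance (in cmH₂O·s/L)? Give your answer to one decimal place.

7.3

Flow: 74 L/min ÷ 60 = 1.2333 L/s.
Equation of motion (constant flow): PIP = Vt/C + R·V̇ + PEEP.
R·V̇ = PIP − Vt/C − PEEP = 19 − 565/62.8 − 1 = 19 − 8.997 − 1 = 9.003 cmH2O.
R = 9.003 / 1.2333 = 7.3 cmH2O·s/L.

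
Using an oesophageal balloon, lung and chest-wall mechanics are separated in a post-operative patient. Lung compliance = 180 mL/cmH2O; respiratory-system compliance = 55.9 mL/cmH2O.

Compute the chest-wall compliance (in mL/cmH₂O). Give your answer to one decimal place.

1/Ccw = 1/Crs − 1/CL.
1/Ccw = 1/55.9 − 1/180 = 0.01233.
Ccw = 81.103 mL/cmH2O.

81.1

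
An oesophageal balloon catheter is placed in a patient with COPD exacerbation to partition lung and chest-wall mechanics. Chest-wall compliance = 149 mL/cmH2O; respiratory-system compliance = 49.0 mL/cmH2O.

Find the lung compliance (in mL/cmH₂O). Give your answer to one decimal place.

73.0

1/CL = 1/Crs − 1/Ccw.
1/CL = 1/49.0 − 1/149 = 0.0137.
CL = 72.993 mL/cmH2O.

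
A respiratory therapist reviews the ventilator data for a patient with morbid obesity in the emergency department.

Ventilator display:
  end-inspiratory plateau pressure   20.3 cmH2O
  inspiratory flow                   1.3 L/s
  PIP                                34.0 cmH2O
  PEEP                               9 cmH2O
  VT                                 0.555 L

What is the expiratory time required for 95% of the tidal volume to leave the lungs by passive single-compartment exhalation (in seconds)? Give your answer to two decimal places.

1.55

R = (PIP − Pplat)/V̇ = (34.0 − 20.3) / 1.3 = 13.7/1.3 = 10.538 cmH2O·s/L.
C = Vt/(Pplat − PEEP) = 555.0 / (20.3 − 9) = 555.0/11.3 = 49.115 mL/cmH2O.
τ = R × C = 10.538 × 0.04912 L/cmH2O = 0.5176 s.
t = −τ·ln(1 − 0.95) = −0.5176·ln(0.05) = 1.551 s.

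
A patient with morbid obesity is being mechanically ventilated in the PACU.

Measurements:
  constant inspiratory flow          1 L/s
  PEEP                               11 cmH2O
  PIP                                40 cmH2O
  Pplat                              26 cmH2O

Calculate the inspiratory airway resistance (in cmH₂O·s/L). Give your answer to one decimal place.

Raw = (PIP − Pplat) / flow = (40 − 26) / 1 = 14.0 / 1 = 14.0 cmH2O·s/L.

14.0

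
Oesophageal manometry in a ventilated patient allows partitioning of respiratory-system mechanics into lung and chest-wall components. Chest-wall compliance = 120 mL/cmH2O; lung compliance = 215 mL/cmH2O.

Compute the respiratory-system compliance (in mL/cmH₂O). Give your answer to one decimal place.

Lung and chest wall are elastances in series: 1/Crs = 1/CL + 1/Ccw.
1/Crs = 1/215 + 1/120 = 0.01298.
Crs = 77.042 mL/cmH2O.

77.0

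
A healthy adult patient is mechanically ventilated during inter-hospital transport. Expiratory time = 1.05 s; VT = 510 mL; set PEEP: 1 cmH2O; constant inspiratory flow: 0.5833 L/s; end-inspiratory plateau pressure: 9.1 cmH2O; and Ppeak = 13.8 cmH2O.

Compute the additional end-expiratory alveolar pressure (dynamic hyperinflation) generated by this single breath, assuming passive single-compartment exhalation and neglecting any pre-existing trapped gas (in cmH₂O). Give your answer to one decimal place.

1.0

R = (PIP − Pplat)/V̇ = (13.8 − 9.1) / 0.5833 = 4.7/0.5833 = 8.058 cmH2O·s/L.
C = Vt/(Pplat − PEEP) = 510.0 / (9.1 − 1) = 510.0/8.1 = 62.963 mL/cmH2O.
τ = R × C = 8.058 × 0.06296 L/cmH2O = 0.5073 s.
Fraction remaining = e^(−Te/τ) = e^(−1.05/0.5073) = 0.1262; trapped volume = 510.0 × 0.1262 = 64.362 mL.
Additional alveolar pressure from trapping ≈ V_trapped / C = 64.362 / 62.963 = 1.022 cmH2O.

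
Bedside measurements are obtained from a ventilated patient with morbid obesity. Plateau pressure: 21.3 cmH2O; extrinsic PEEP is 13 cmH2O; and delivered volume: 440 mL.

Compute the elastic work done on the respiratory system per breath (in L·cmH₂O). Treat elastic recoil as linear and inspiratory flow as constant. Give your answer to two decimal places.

Elastic work ≈ ½ × (Pplat − PEEP) × Vt = 0.5 × (21.3 − 13) × 0.440 L = 0.5 × 8.3 × 0.440 = 1.826 L·cmH2O.

1.83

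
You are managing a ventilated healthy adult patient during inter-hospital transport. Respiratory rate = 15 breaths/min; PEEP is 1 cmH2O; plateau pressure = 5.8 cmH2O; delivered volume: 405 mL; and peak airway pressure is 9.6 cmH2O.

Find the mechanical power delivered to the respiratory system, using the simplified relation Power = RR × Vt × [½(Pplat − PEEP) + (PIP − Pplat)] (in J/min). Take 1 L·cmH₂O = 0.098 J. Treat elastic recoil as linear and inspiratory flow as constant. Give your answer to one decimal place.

Per-breath work = Vt × [½(Pplat−PEEP) + (PIP−Pplat)] = 0.405 × [0.5×4.8 + 3.8] = 0.405 × 6.2 = 2.511 L·cmH2O.
Power = 15 × 2.511 = 37.665 L·cmH2O/min.
× 0.098 J/(L·cmH2O) → 3.691 J/min.

3.7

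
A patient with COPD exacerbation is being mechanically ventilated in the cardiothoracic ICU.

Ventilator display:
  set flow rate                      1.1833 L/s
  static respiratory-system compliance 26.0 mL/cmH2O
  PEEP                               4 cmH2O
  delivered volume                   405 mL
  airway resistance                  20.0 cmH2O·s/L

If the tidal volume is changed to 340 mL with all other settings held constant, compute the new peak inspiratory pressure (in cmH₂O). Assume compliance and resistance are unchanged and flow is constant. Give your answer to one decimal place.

40.7

PIP = Vt/C + R·V̇ + PEEP (constant-flow equation of motion).
Only the elastic term changes: ΔPIP = ΔVt / C = (340 − 405) / 26.0 = -2.5 cmH2O.
Original PIP = 405/26.0 + 20.0×1.1833 + 4 = 43.243 cmH2O; new PIP = 43.243 + (-2.5) = 40.743 cmH2O.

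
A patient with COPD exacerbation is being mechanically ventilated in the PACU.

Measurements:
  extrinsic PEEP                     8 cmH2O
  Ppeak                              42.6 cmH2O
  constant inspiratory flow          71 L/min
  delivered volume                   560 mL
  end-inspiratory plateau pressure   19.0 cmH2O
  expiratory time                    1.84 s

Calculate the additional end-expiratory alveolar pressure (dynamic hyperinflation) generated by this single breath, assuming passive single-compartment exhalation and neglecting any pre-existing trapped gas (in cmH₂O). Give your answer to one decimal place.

Flow: 71 L/min ÷ 60 = 1.1833 L/s.
R = (PIP − Pplat)/V̇ = (42.6 − 19.0) / 1.1833 = 23.6/1.1833 = 19.944 cmH2O·s/L.
C = Vt/(Pplat − PEEP) = 560.0 / (19.0 − 8) = 560.0/11.0 = 50.909 mL/cmH2O.
τ = R × C = 19.944 × 0.05091 L/cmH2O = 1.015 s.
Fraction remaining = e^(−Te/τ) = e^(−1.84/1.015) = 0.1632; trapped volume = 560.0 × 0.1632 = 91.392 mL.
Additional alveolar pressure from trapping ≈ V_trapped / C = 91.392 / 50.909 = 1.795 cmH2O.

1.8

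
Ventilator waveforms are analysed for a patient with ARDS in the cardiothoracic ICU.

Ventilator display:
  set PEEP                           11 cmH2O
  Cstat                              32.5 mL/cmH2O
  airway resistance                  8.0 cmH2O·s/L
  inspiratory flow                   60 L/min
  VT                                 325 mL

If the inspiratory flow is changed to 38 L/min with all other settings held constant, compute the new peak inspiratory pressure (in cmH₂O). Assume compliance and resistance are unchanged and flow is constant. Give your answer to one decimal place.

26.1

Flow: 60 L/min ÷ 60 = 1 L/s.
New flow: 38 L/min ÷ 60 = 0.6333 L/s.
PIP = Vt/C + R·V̇ + PEEP (constant-flow equation of motion).
Only the resistive term changes: ΔPIP = R × ΔV̇ = 8.0 × (0.6333 − 1) = 8.0 × -0.3667 = -2.934 cmH2O.
Original PIP = 325/32.5 + 8.0×1 + 11 = 29.0 cmH2O; new PIP = 29.0 + (-2.934) = 26.066 cmH2O.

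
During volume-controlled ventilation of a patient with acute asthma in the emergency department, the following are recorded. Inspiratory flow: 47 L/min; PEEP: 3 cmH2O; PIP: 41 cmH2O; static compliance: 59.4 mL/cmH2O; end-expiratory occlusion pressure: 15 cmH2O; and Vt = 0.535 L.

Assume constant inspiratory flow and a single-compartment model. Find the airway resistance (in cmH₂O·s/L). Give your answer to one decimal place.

21.7

Flow: 47 L/min ÷ 60 = 0.7833 L/s.
Total PEEP = 15 cmH2O (set 3 + intrinsic 12); this is the baseline alveolar pressure.
Equation of motion (constant flow): PIP = Vt/C + R·V̇ + PEEP.
R·V̇ = PIP − Vt/C − PEEP = 41 − 535/59.4 − 15 = 41 − 9.007 − 15 = 16.993 cmH2O.
R = 16.993 / 0.7833 = 21.694 cmH2O·s/L.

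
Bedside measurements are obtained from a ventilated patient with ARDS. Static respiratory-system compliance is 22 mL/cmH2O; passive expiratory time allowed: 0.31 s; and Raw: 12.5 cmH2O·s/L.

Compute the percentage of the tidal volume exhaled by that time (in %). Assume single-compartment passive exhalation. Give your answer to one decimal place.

τ = R × C = 12.5 × 22 mL/cmH2O = 12.5 × 0.022 L/cmH2O = 0.275 s.
Passive exhalation: V(t)/V₀ = e^(−t/τ) = e^(−0.31/0.275) = 0.3239.
Fraction exhaled = 1 − 0.3239 = 0.6761 → 67.61%.

67.6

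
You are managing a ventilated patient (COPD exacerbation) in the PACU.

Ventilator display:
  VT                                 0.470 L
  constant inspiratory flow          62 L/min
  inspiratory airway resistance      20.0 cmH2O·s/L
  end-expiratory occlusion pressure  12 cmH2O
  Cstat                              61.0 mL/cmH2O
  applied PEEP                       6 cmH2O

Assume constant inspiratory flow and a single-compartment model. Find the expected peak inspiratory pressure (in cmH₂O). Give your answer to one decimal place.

Flow: 62 L/min ÷ 60 = 1.0333 L/s.
Total PEEP = 12 cmH2O (set 6 + intrinsic 6); this is the baseline alveolar pressure.
Equation of motion (constant flow): PIP = Vt/C + R·V̇ + PEEP.
PIP = 470/61.0 + 20.0×1.0333 + 12 = 7.705 + 20.666 + 12 = 40.371 cmH2O.

40.4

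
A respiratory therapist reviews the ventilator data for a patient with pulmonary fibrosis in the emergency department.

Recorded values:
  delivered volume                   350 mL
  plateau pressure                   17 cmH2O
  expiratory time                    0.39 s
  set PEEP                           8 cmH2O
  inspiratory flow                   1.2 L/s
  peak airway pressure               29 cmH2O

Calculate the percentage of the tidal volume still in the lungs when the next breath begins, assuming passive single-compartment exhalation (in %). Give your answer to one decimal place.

R = (PIP − Pplat)/V̇ = (29 − 17) / 1.2 = 12.0/1.2 = 10.0 cmH2O·s/L.
C = Vt/(Pplat − PEEP) = 350.0 / (17 − 8) = 350.0/9.0 = 38.889 mL/cmH2O.
τ = R × C = 10.0 × 0.03889 L/cmH2O = 0.3889 s.
Fraction remaining at end-expiration = e^(−Te/τ) = e^(−0.39/0.3889) = 0.3668 → 36.68%.

36.7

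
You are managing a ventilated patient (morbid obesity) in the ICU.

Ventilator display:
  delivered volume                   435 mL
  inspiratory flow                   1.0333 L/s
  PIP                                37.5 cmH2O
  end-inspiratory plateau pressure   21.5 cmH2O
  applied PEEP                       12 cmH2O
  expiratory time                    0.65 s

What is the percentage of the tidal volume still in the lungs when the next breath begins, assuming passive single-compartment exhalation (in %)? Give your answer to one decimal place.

R = (PIP − Pplat)/V̇ = (37.5 − 21.5) / 1.0333 = 16.0/1.0333 = 15.484 cmH2O·s/L.
C = Vt/(Pplat − PEEP) = 435.0 / (21.5 − 12) = 435.0/9.5 = 45.789 mL/cmH2O.
τ = R × C = 15.484 × 0.04579 L/cmH2O = 0.709 s.
Fraction remaining at end-expiration = e^(−Te/τ) = e^(−0.65/0.709) = 0.3998 → 39.98%.

40.0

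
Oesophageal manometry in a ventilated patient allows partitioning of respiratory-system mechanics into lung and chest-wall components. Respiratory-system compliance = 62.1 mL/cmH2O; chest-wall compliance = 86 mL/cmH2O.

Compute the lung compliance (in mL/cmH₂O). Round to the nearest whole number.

1/CL = 1/Crs − 1/Ccw.
1/CL = 1/62.1 − 1/86 = 0.004475.
CL = 223.46 mL/cmH2O.

223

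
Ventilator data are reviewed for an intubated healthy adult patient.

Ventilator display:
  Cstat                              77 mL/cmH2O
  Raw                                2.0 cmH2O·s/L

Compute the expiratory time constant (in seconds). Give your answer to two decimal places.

τ = R × C = 2.0 × 77 mL/cmH2O = 2.0 × 0.077 L/cmH2O = 0.154 s.

0.15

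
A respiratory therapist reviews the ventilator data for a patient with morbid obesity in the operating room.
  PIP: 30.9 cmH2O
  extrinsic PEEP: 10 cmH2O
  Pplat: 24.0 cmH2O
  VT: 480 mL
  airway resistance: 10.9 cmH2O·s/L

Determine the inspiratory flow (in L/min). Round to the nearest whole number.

38

flow = (PIP − Pplat) / Raw = (30.9 − 24.0) / 10.9 = 0.633 L/s × 60 = 37.98 L/min.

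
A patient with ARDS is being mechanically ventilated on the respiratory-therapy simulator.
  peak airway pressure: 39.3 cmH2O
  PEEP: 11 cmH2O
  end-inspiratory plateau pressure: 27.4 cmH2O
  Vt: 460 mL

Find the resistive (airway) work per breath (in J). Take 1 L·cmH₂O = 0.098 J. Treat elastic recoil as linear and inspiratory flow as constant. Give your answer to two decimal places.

0.54

With constant inspiratory flow the resistive pressure is constant at PIP − Pplat = 39.3 − 27.4 = 11.9 cmH2O, so resistive work = 11.9 × 0.460 = 5.474 L·cmH2O.
× 0.098 J/(L·cmH2O) → 0.5365 J.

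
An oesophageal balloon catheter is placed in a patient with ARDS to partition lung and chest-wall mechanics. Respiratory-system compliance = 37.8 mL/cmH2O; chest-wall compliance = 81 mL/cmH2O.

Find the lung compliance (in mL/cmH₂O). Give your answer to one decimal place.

1/CL = 1/Crs − 1/Ccw.
1/CL = 1/37.8 − 1/81 = 0.01411.
CL = 70.872 mL/cmH2O.

70.9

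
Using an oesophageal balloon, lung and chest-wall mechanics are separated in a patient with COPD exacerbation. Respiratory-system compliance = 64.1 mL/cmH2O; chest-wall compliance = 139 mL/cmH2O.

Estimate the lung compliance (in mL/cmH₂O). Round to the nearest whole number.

119

1/CL = 1/Crs − 1/Ccw.
1/CL = 1/64.1 − 1/139 = 0.008406.
CL = 118.96 mL/cmH2O.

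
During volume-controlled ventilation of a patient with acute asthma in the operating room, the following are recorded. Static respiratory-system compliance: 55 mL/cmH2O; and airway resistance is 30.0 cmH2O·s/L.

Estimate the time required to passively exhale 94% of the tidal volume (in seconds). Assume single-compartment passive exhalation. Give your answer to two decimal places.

τ = R × C = 30.0 × 55 mL/cmH2O = 30.0 × 0.055 L/cmH2O = 1.65 s.
Exhaled fraction f = 1 − e^(−t/τ) → t = −τ·ln(1 − f) = −1.65·ln(0.06) = 4.642 s.

4.64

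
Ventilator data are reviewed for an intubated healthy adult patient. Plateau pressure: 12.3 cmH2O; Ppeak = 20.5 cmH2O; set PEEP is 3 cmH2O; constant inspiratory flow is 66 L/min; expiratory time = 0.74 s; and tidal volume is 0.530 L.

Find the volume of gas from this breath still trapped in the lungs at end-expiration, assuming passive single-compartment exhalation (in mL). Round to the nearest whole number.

93

Flow: 66 L/min ÷ 60 = 1.1 L/s.
R = (PIP − Pplat)/V̇ = (20.5 − 12.3) / 1.1 = 8.2/1.1 = 7.455 cmH2O·s/L.
C = Vt/(Pplat − PEEP) = 530.0 / (12.3 − 3) = 530.0/9.3 = 56.989 mL/cmH2O.
τ = R × C = 7.455 × 0.05699 L/cmH2O = 0.4249 s.
Fraction remaining = e^(−Te/τ) = e^(−0.74/0.4249) = 0.1752.
Trapped volume = 530.0 × 0.1752 = 92.856 mL.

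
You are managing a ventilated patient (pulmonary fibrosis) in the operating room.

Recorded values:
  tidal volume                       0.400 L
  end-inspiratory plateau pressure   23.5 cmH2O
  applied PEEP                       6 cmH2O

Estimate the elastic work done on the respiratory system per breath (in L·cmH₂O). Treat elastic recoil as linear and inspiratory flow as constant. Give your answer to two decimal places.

Elastic work ≈ ½ × (Pplat − PEEP) × Vt = 0.5 × (23.5 − 6) × 0.400 L = 0.5 × 17.5 × 0.400 = 3.5 L·cmH2O.

3.50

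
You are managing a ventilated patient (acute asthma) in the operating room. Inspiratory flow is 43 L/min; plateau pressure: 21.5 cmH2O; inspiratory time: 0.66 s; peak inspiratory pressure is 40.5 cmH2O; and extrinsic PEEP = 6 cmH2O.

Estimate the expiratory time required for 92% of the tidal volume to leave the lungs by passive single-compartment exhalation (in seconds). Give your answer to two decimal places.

Flow: 43 L/min ÷ 60 = 0.7167 L/s.
Vt = flow × Ti = 0.7167 L/s × 0.66 s × 1000 mL/L = 473.02 mL.
R = (PIP − Pplat)/V̇ = (40.5 − 21.5) / 0.7167 = 19.0/0.7167 = 26.51 cmH2O·s/L.
C = Vt/(Pplat − PEEP) = 473.02 / (21.5 − 6) = 473.02/15.5 = 30.517 mL/cmH2O.
τ = R × C = 26.51 × 0.03052 L/cmH2O = 0.8091 s.
t = −τ·ln(1 − 0.92) = −0.8091·ln(0.08) = 2.044 s.

2.04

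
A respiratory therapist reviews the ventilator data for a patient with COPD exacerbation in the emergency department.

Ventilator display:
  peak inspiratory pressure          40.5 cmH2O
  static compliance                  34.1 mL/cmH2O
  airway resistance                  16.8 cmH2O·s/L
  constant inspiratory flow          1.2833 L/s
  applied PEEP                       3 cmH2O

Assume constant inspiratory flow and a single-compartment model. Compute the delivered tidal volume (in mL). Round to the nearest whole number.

Equation of motion (constant flow): PIP = Vt/C + R·V̇ + PEEP.
Vt/C = PIP − R·V̇ − PEEP = 40.5 − 21.559 − 3 = 15.941 cmH2O.
Vt = C × 15.941 = 34.1 × 15.941 = 543.59 mL.

544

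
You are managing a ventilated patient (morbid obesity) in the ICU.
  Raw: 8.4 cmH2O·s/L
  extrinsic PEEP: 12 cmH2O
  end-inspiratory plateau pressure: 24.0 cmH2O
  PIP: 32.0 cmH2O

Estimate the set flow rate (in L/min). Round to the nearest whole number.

57

flow = (PIP − Pplat) / Raw = (32.0 − 24.0) / 8.4 = 0.9524 L/s × 60 = 57.144 L/min.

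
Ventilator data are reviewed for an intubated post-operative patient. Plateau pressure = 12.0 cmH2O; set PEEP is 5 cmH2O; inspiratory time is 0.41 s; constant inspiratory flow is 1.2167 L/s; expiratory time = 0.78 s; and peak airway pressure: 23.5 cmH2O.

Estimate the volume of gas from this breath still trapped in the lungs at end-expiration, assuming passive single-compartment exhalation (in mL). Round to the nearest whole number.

157

Vt = flow × Ti = 1.2167 L/s × 0.41 s × 1000 mL/L = 498.85 mL.
R = (PIP − Pplat)/V̇ = (23.5 − 12.0) / 1.2167 = 11.5/1.2167 = 9.452 cmH2O·s/L.
C = Vt/(Pplat − PEEP) = 498.85 / (12.0 − 5) = 498.85/7.0 = 71.264 mL/cmH2O.
τ = R × C = 9.452 × 0.07126 L/cmH2O = 0.6735 s.
Fraction remaining = e^(−Te/τ) = e^(−0.78/0.6735) = 0.3141.
Trapped volume = 498.85 × 0.3141 = 156.69 mL.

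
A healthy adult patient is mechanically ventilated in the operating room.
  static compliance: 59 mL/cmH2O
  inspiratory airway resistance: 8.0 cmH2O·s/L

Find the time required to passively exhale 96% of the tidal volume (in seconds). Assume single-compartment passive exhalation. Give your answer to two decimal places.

1.52

τ = R × C = 8.0 × 59 mL/cmH2O = 8.0 × 0.059 L/cmH2O = 0.472 s.
Exhaled fraction f = 1 − e^(−t/τ) → t = −τ·ln(1 − f) = −0.472·ln(0.04) = 1.519 s.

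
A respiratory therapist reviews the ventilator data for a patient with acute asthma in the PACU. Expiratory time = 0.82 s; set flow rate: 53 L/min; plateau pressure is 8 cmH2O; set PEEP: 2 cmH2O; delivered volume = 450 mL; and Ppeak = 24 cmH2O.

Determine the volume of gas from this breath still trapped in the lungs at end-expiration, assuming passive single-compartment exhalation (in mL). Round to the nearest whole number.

246

Flow: 53 L/min ÷ 60 = 0.8833 L/s.
R = (PIP − Pplat)/V̇ = (24 − 8) / 0.8833 = 16.0/0.8833 = 18.114 cmH2O·s/L.
C = Vt/(Pplat − PEEP) = 450.0 / (8 − 2) = 450.0/6.0 = 75.0 mL/cmH2O.
τ = R × C = 18.114 × 0.075 L/cmH2O = 1.359 s.
Fraction remaining = e^(−Te/τ) = e^(−0.82/1.359) = 0.547.
Trapped volume = 450.0 × 0.547 = 246.15 mL.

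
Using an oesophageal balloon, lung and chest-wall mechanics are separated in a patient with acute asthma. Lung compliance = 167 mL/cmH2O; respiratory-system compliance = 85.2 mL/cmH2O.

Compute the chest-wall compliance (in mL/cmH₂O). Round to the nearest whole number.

1/Ccw = 1/Crs − 1/CL.
1/Ccw = 1/85.2 − 1/167 = 0.005749.
Ccw = 173.94 mL/cmH2O.

174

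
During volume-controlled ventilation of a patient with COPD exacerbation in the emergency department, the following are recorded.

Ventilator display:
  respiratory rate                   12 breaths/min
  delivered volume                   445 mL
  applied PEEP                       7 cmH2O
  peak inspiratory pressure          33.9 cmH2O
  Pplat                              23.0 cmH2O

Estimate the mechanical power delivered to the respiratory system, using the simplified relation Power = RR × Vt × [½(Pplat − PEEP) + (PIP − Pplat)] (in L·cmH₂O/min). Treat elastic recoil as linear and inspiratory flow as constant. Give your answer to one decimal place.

Per-breath work = Vt × [½(Pplat−PEEP) + (PIP−Pplat)] = 0.445 × [0.5×16.0 + 10.9] = 0.445 × 18.9 = 8.411 L·cmH2O.
Power = 12 × 8.411 = 100.93 L·cmH2O/min.

100.9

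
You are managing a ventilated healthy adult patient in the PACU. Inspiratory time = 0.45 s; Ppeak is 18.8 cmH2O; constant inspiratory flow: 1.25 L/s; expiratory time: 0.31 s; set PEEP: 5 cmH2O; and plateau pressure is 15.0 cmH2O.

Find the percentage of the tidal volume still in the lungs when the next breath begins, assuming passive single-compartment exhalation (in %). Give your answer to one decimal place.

Vt = flow × Ti = 1.25 L/s × 0.45 s × 1000 mL/L = 562.5 mL.
R = (PIP − Pplat)/V̇ = (18.8 − 15.0) / 1.25 = 3.8/1.25 = 3.04 cmH2O·s/L.
C = Vt/(Pplat − PEEP) = 562.5 / (15.0 − 5) = 562.5/10.0 = 56.25 mL/cmH2O.
τ = R × C = 3.04 × 0.05625 L/cmH2O = 0.171 s.
Fraction remaining at end-expiration = e^(−Te/τ) = e^(−0.31/0.171) = 0.1632 → 16.32%.

16.3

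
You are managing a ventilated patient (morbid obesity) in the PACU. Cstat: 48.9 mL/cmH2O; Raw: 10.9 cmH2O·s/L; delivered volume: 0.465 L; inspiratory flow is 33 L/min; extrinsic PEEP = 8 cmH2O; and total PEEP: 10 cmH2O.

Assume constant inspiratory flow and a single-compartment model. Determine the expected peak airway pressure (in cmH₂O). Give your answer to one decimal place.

25.5

Flow: 33 L/min ÷ 60 = 0.55 L/s.
Total PEEP = 10 cmH2O (set 8 + intrinsic 2); this is the baseline alveolar pressure.
Equation of motion (constant flow): PIP = Vt/C + R·V̇ + PEEP.
PIP = 465/48.9 + 10.9×0.55 + 10 = 9.509 + 5.995 + 10 = 25.504 cmH2O.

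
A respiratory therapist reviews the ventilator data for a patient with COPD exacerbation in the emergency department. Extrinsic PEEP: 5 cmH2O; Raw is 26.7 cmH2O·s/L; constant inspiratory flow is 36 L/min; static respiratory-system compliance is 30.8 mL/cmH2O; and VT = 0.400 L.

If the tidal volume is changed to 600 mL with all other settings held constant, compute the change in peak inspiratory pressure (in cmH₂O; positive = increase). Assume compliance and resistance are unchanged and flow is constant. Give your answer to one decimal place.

6.5

PIP = Vt/C + R·V̇ + PEEP (constant-flow equation of motion).
Only the elastic term changes: ΔPIP = ΔVt / C = (600 − 400) / 30.8 = 6.494 cmH2O.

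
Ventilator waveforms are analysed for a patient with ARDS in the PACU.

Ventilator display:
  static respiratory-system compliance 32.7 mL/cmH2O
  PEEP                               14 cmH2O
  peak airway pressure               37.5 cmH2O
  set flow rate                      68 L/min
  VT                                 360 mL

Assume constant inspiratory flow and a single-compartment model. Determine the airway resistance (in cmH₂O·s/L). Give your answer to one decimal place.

11.0

Flow: 68 L/min ÷ 60 = 1.1333 L/s.
Equation of motion (constant flow): PIP = Vt/C + R·V̇ + PEEP.
R·V̇ = PIP − Vt/C − PEEP = 37.5 − 360/32.7 − 14 = 37.5 − 11.009 − 14 = 12.491 cmH2O.
R = 12.491 / 1.1333 = 11.022 cmH2O·s/L.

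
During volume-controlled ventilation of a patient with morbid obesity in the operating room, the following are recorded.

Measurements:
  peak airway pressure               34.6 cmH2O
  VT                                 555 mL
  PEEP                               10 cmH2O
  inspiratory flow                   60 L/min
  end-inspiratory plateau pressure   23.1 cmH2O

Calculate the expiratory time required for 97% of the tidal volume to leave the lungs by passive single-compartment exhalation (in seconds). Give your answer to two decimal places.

Flow: 60 L/min ÷ 60 = 1 L/s.
R = (PIP − Pplat)/V̇ = (34.6 − 23.1) / 1 = 11.5/1 = 11.5 cmH2O·s/L.
C = Vt/(Pplat − PEEP) = 555.0 / (23.1 − 10) = 555.0/13.1 = 42.366 mL/cmH2O.
τ = R × C = 11.5 × 0.04237 L/cmH2O = 0.4873 s.
t = −τ·ln(1 − 0.97) = −0.4873·ln(0.03) = 1.709 s.

1.71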